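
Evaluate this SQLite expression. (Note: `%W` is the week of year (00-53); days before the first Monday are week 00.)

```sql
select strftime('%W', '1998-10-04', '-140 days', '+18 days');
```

First apply '-140 days', '+18 days': 1998-10-04 → 1998-06-04.
1998-06-04 is a Thursday. SQLite's %W counts Mondays since the year started; the result is 22.

22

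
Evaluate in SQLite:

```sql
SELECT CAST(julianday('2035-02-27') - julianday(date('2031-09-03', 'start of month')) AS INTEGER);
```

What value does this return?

1275

`start of month` rewinds 2031-09-03 to 2031-09-01.
29 days remain in September 2031 after the 1st (30 − 1).
Full months from October 2031 through January 2035 contribute their day counts.
Then 27 days into February 2035.
Total: 29 + 31 + 30 + 31 + 31 + 29 + 31 + 30 + 31 + 30 + 31 + 31 + 30 + 31 + 30 + 31 + 31 + 28 + 31 + 30 + 31 + 30 + 31 + 31 + 30 + 31 + 30 + 31 + 31 + 28 + 31 + 30 + 31 + 30 + 31 + 31 + 30 + 31 + 30 + 31 + 31 + 27 = 1275.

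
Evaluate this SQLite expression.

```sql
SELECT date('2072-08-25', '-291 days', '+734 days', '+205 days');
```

2074-06-04

Applying '-291 days' to 2072-08-25: counting 291 days back gives 2071-11-08.
Applying '+734 days' to 2071-11-08: counting 734 days forward gives 2073-11-11.
Applying '+205 days' to 2073-11-11: counting 205 days forward gives 2074-06-04.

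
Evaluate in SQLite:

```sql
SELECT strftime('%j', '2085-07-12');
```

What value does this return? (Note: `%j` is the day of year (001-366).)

Day-of-year for 2085-07-12: days since 2085-01-01 inclusive = 193, zero-padded to 193.

193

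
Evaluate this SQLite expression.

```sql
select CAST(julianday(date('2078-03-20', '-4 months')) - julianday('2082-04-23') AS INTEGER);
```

-1615

Adding -4 months to 2078-03-20 gives 2077-11-20.
10 days remain in November 2077 after the 20th (30 − 20).
Full months from December 2077 through March 2082 contribute their day counts.
Then 23 days into April 2082.
Total: 10 + 31 + 31 + 28 + 31 + 30 + 31 + 30 + 31 + 31 + 30 + 31 + 30 + 31 + 31 + 28 + 31 + 30 + 31 + 30 + 31 + 31 + 30 + 31 + 30 + 31 + 31 + 29 + 31 + 30 + 31 + 30 + 31 + 31 + 30 + 31 + 30 + 31 + 31 + 28 + 31 + 30 + 31 + 30 + 31 + 31 + 30 + 31 + 30 + 31 + 31 + 28 + 31 + 23 = 1615.
The subtraction is earlier − later, so the result is −1615 → -1615.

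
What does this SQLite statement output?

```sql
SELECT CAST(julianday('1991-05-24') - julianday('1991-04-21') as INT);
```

33

9 days remain in April 1991 after the 21st (30 − 21).
Then 24 days into May 1991.
Total: 9 + 24 = 33.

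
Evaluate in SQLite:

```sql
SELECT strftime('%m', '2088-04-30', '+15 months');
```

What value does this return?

First apply '+15 months': 2088-04-30 → 2089-07-30.
`%m` extracts the 2-digit month (01-12): 07.

07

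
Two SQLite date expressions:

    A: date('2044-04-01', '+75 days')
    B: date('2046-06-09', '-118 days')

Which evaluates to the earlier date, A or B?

A

A = 2044-06-15.
B = 2046-02-11.
A is earlier.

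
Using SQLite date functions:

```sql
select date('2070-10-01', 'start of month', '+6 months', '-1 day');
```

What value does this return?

`start of month` rewinds 2070-10-01 to 2070-10-01.
Adding +6 months to 2070-10-01 gives 2071-04-01.
Going back 1 day from 2071-04-01 reaches 2071-03-31 (last day of March, 31 days).

2071-03-31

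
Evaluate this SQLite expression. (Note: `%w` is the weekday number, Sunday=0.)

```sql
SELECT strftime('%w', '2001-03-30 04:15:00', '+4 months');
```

First apply '+4 months': 2001-03-30 04:15:00 → 2001-07-30 04:15:00.
2001-07-30 is a Monday; with Sunday=0 that is 1.

1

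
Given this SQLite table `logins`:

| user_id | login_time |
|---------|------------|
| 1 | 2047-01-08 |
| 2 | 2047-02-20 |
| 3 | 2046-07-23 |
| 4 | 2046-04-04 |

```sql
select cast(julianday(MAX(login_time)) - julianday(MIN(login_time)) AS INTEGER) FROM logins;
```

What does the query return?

MIN = 2046-04-04, MAX = 2047-02-20.
26 days remain in April 2046 after the 4th (30 − 4).
Full months from May 2046 through January 2047 contribute their day counts.
Then 20 days into February 2047.
Total: 26 + 31 + 30 + 31 + 31 + 30 + 31 + 30 + 31 + 31 + 20 = 322.

322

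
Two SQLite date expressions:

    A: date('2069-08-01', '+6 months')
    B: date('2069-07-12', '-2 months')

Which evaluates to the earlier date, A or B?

A = 2070-02-01.
B = 2069-05-12.
B is earlier.

B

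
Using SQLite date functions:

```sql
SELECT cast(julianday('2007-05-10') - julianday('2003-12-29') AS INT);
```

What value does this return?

2 days remain in December 2003 after the 29th (31 − 29).
Full months from January 2004 through April 2007 contribute their day counts.
Then 10 days into May 2007.
Total: 2 + 31 + 29 + 31 + 30 + 31 + 30 + 31 + 31 + 30 + 31 + 30 + 31 + 31 + 28 + 31 + 30 + 31 + 30 + 31 + 31 + 30 + 31 + 30 + 31 + 31 + 28 + 31 + 30 + 31 + 30 + 31 + 31 + 30 + 31 + 30 + 31 + 31 + 28 + 31 + 30 + 10 = 1228.

1228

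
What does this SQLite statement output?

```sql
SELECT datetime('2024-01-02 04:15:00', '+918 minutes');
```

2024-01-02 19:33:00

918 minutes = 15h 18m; +918 minutes from 2024-01-02 04:15:00 is 2024-01-02 19:33:00.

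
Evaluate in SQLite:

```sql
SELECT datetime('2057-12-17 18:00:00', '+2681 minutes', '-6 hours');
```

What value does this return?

2681 minutes = 44h 41m; +2681 minutes from 2057-12-17 18:00:00 is 2057-12-19 14:41:00 (crosses midnight).
-6 hours from 2057-12-19 14:41:00 is 2057-12-19 08:41:00.

2057-12-19 08:41:00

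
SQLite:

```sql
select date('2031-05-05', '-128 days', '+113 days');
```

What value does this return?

Applying '-128 days' to 2031-05-05: counting 128 days back gives 2030-12-28.
Applying '+113 days' to 2030-12-28: counting 113 days forward gives 2031-04-20.

2031-04-20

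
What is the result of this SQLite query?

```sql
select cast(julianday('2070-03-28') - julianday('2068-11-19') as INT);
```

494

11 days remain in November 2068 after the 19th (30 − 19).
Full months from December 2068 through February 2070 contribute their day counts.
Then 28 days into March 2070.
Total: 11 + 31 + 31 + 28 + 31 + 30 + 31 + 30 + 31 + 31 + 30 + 31 + 30 + 31 + 31 + 28 + 28 = 494.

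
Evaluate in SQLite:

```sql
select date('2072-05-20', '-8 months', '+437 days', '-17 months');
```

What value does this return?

Adding -8 months to 2072-05-20 gives 2071-09-20.
Applying '+437 days' to 2071-09-20: counting 437 days forward gives 2072-11-30.
Adding -17 months to 2072-11-30 gives 2071-06-30.

2071-06-30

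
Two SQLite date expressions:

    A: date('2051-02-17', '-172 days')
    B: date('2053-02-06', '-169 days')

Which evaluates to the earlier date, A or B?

A = 2050-08-29.
B = 2052-08-21.
A is earlier.

A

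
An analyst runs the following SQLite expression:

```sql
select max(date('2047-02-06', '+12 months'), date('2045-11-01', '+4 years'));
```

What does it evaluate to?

2049-11-01

date('2047-02-06', '+12 months') → 2048-02-06.
date('2045-11-01', '+4 years') → 2049-11-01.
Later of the two is 2049-11-01.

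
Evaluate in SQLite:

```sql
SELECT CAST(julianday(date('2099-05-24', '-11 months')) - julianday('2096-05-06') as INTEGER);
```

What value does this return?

Adding -11 months to 2099-05-24 gives 2098-06-24.
25 days remain in May 2096 after the 6th (31 − 6).
Full months from June 2096 through May 2098 contribute their day counts.
Then 24 days into June 2098.
Total: 25 + 30 + 31 + 31 + 30 + 31 + 30 + 31 + 31 + 28 + 31 + 30 + 31 + 30 + 31 + 31 + 30 + 31 + 30 + 31 + 31 + 28 + 31 + 30 + 31 + 24 = 779.

779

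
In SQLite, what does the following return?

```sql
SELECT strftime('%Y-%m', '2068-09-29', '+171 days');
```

First apply '+171 days': 2068-09-29 → 2069-03-19.
`%Y-%m` extracts the year-month: 2069-03.

2069-03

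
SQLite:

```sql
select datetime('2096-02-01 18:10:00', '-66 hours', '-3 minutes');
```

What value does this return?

2096-01-30 00:07:00

-66 hours from 2096-02-01 18:10:00 is 2096-01-30 00:10:00 (crosses midnight).
-3 minutes from 2096-01-30 00:10:00 is 2096-01-30 00:07:00.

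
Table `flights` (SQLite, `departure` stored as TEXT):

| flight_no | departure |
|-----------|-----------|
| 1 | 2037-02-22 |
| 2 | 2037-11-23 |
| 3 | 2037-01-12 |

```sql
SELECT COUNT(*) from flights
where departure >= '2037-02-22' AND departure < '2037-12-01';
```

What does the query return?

2

Rows in [2037-02-22, 2037-12-01): 2037-02-22, 2037-11-23 → 2 rows.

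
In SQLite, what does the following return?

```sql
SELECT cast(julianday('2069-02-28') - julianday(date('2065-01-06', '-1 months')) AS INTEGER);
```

Adding -1 month to 2065-01-06 gives 2064-12-06.
25 days remain in December 2064 after the 6th (31 − 6).
Full months from January 2065 through January 2069 contribute their day counts.
Then 28 days into February 2069.
Total: 25 + 31 + 28 + 31 + 30 + 31 + 30 + 31 + 31 + 30 + 31 + 30 + 31 + 31 + 28 + 31 + 30 + 31 + 30 + 31 + 31 + 30 + 31 + 30 + 31 + 31 + 28 + 31 + 30 + 31 + 30 + 31 + 31 + 30 + 31 + 30 + 31 + 31 + 29 + 31 + 30 + 31 + 30 + 31 + 31 + 30 + 31 + 30 + 31 + 31 + 28 = 1545.

1545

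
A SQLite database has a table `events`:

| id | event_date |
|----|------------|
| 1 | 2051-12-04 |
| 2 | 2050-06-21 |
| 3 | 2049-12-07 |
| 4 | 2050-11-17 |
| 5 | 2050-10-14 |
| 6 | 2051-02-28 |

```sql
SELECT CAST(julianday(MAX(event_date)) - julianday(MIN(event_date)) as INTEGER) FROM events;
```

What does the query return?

MIN = 2049-12-07, MAX = 2051-12-04.
24 days remain in December 2049 after the 7th (31 − 7).
Full months from January 2050 through November 2051 contribute their day counts.
Then 4 days into December 2051.
Total: 24 + 31 + 28 + 31 + 30 + 31 + 30 + 31 + 31 + 30 + 31 + 30 + 31 + 31 + 28 + 31 + 30 + 31 + 30 + 31 + 31 + 30 + 31 + 30 + 4 = 727.

727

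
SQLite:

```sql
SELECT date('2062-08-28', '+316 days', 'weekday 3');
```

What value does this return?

2063-07-11

Applying '+316 days' to 2062-08-28: counting 316 days forward gives 2063-07-10.
`weekday 3` advances to the next Wednesday; 2063-07-10 is a Tuesday, so it moves forward to 2063-07-11.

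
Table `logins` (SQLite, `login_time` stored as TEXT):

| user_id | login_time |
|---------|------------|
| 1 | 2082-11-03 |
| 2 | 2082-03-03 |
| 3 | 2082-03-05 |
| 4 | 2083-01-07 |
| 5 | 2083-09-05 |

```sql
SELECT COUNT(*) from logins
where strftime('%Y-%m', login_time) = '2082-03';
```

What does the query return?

2

Rows with year-month 2082-03: 2082-03-03, 2082-03-05 → 2.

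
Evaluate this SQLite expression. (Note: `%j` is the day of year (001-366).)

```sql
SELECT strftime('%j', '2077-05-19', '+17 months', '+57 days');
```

First apply '+17 months', '+57 days': 2077-05-19 → 2078-12-15.
Day-of-year for 2078-12-15: days since 2078-01-01 inclusive = 349, zero-padded to 349.

349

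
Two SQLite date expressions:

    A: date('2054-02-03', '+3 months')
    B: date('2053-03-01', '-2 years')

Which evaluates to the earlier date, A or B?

A = 2054-05-03.
B = 2051-03-01.
B is earlier.

B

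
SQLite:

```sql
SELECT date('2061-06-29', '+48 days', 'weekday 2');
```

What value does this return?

Applying '+48 days' to 2061-06-29: counting 48 days forward gives 2061-08-16.
`weekday 2` advances to the next Tuesday; 2061-08-16 is already a Tuesday, so it stays at 2061-08-16.

2061-08-16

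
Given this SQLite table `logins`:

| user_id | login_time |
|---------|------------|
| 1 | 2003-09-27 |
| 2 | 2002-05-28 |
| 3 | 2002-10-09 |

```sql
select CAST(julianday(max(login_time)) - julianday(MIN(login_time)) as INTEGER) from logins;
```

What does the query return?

487

MIN = 2002-05-28, MAX = 2003-09-27.
3 days remain in May 2002 after the 28th (31 − 28).
Full months from June 2002 through August 2003 contribute their day counts.
Then 27 days into September 2003.
Total: 3 + 30 + 31 + 31 + 30 + 31 + 30 + 31 + 31 + 28 + 31 + 30 + 31 + 30 + 31 + 31 + 27 = 487.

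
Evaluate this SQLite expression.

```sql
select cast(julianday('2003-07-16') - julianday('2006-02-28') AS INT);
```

15 days remain in July 2003 after the 16th (31 − 16).
Full months from August 2003 through January 2006 contribute their day counts.
Then 28 days into February 2006.
Total: 15 + 31 + 30 + 31 + 30 + 31 + 31 + 29 + 31 + 30 + 31 + 30 + 31 + 31 + 30 + 31 + 30 + 31 + 31 + 28 + 31 + 30 + 31 + 30 + 31 + 31 + 30 + 31 + 30 + 31 + 31 + 28 = 958.
The subtraction is earlier − later, so the result is −958 → -958.

-958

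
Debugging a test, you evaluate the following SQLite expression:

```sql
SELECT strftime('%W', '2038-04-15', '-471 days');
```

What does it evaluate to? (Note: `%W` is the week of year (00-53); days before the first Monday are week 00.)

52

First apply '-471 days': 2038-04-15 → 2036-12-30.
2036-12-30 is a Tuesday. SQLite's %W counts Mondays since the year started; the result is 52.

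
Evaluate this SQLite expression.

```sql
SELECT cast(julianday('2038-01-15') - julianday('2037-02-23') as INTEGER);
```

5 days remain in February 2037 after the 23rd (28 − 23).
Full months from March 2037 through December 2037 contribute their day counts.
Then 15 days into January 2038.
Total: 5 + 31 + 30 + 31 + 30 + 31 + 31 + 30 + 31 + 30 + 31 + 15 = 326.

326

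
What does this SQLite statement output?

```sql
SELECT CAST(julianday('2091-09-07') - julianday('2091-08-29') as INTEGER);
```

2 days remain in August 2091 after the 29th (31 − 29).
Then 7 days into September 2091.
Total: 2 + 7 = 9.

9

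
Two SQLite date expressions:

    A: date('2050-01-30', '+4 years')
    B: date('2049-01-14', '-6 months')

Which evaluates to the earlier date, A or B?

A = 2054-01-30.
B = 2048-07-14.
B is earlier.

B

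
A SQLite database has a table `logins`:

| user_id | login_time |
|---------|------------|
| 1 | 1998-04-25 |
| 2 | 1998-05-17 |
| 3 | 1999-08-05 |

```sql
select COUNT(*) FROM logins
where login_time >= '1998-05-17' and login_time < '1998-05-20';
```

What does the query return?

Rows in [1998-05-17, 1998-05-20): 1998-05-17 → 1 row.

1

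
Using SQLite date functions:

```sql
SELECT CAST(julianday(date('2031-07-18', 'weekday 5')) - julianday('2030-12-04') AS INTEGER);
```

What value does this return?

226

`weekday 5` advances to the next Friday; 2031-07-18 is already a Friday, so it stays at 2031-07-18.
27 days remain in December 2030 after the 4th (31 − 4).
Full months from January 2031 through June 2031 contribute their day counts.
Then 18 days into July 2031.
Total: 27 + 31 + 28 + 31 + 30 + 31 + 30 + 18 = 226.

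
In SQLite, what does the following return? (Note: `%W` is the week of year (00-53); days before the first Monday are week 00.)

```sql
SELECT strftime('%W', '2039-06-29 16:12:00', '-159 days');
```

03

First apply '-159 days': 2039-06-29 16:12:00 → 2039-01-21 16:12:00.
2039-01-21 is a Friday. SQLite's %W counts Mondays since the year started; the result is 03.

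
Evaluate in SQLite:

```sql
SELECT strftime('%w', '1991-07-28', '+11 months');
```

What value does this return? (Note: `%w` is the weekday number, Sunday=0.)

0

First apply '+11 months': 1991-07-28 → 1992-06-28.
1992-06-28 is a Sunday; with Sunday=0 that is 0.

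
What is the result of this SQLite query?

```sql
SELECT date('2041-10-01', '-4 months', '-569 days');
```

2039-11-10

Adding -4 months to 2041-10-01 gives 2041-06-01.
Applying '-569 days' to 2041-06-01: counting 569 days back gives 2039-11-10.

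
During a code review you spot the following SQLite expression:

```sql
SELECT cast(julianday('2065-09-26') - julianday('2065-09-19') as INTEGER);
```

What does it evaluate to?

7

Both dates are in September 2065: 26 − 19 = 7.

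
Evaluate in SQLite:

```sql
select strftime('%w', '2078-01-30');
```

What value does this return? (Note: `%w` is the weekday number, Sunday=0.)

0

2078-01-30 is a Sunday; with Sunday=0 that is 0.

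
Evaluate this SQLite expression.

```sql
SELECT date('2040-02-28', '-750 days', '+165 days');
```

2038-07-23

Applying '-750 days' to 2040-02-28: counting 750 days back gives 2038-02-08.
Applying '+165 days' to 2038-02-08: counting 165 days forward gives 2038-07-23.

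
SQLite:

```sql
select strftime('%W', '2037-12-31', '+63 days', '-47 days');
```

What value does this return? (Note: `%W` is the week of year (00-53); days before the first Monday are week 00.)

02

First apply '+63 days', '-47 days': 2037-12-31 → 2038-01-16.
2038-01-16 is a Saturday. SQLite's %W counts Mondays since the year started; the result is 02.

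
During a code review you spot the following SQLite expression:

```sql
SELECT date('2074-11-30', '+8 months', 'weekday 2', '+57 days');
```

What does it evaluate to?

2075-09-25

Adding +8 months to 2074-11-30 gives 2075-07-30.
`weekday 2` advances to the next Tuesday; 2075-07-30 is already a Tuesday, so it stays at 2075-07-30.
Applying '+57 days' to 2075-07-30: counting 57 days forward gives 2075-09-25.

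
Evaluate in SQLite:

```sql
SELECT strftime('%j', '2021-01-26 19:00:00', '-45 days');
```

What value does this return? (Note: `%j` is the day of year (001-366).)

347

First apply '-45 days': 2021-01-26 19:00:00 → 2020-12-12 19:00:00.
Day-of-year for 2020-12-12: days since 2020-01-01 inclusive = 347, zero-padded to 347.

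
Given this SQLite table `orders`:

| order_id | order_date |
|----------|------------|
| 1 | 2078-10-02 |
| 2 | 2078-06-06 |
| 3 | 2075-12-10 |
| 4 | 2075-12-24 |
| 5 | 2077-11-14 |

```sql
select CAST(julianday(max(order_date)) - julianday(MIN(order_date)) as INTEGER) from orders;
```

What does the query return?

1027

MIN = 2075-12-10, MAX = 2078-10-02.
21 days remain in December 2075 after the 10th (31 − 10).
Full months from January 2076 through September 2078 contribute their day counts.
Then 2 days into October 2078.
Total: 21 + 31 + 29 + 31 + 30 + 31 + 30 + 31 + 31 + 30 + 31 + 30 + 31 + 31 + 28 + 31 + 30 + 31 + 30 + 31 + 31 + 30 + 31 + 30 + 31 + 31 + 28 + 31 + 30 + 31 + 30 + 31 + 31 + 30 + 2 = 1027.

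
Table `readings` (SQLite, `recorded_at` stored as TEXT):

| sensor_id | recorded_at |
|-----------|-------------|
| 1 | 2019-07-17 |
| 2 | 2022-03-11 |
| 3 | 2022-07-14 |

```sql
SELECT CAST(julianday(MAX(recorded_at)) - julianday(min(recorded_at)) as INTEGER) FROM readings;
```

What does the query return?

1093

MIN = 2019-07-17, MAX = 2022-07-14.
14 days remain in July 2019 after the 17th (31 − 17).
Full months from August 2019 through June 2022 contribute their day counts.
Then 14 days into July 2022.
Total: 14 + 31 + 30 + 31 + 30 + 31 + 31 + 29 + 31 + 30 + 31 + 30 + 31 + 31 + 30 + 31 + 30 + 31 + 31 + 28 + 31 + 30 + 31 + 30 + 31 + 31 + 30 + 31 + 30 + 31 + 31 + 28 + 31 + 30 + 31 + 30 + 14 = 1093.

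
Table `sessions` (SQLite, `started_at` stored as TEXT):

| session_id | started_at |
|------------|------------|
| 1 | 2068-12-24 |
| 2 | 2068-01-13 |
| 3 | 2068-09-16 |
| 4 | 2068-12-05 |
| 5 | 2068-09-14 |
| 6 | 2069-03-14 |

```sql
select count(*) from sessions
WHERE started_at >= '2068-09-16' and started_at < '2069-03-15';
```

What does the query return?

4

Rows in [2068-09-16, 2069-03-15): 2068-12-24, 2068-09-16, 2068-12-05, 2069-03-14 → 4 rows.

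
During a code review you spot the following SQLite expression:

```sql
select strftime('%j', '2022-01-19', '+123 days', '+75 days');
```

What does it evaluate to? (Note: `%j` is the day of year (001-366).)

First apply '+123 days', '+75 days': 2022-01-19 → 2022-08-05.
Day-of-year for 2022-08-05: days since 2022-01-01 inclusive = 217, zero-padded to 217.

217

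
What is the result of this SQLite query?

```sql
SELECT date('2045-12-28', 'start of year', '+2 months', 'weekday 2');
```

2045-03-07

`start of year` rewinds 2045-12-28 to 2045-01-01.
Adding +2 months to 2045-01-01 gives 2045-03-01.
`weekday 2` advances to the next Tuesday; 2045-03-01 is a Wednesday, so it moves forward to 2045-03-07.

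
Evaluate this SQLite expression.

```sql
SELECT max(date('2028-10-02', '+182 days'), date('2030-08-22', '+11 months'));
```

2031-07-22

date('2028-10-02', '+182 days') → 2029-04-02.
date('2030-08-22', '+11 months') → 2031-07-22.
Later of the two is 2031-07-22.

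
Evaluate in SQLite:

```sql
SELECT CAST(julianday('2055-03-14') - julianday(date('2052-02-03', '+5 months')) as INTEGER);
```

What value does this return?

Adding +5 months to 2052-02-03 gives 2052-07-03.
28 days remain in July 2052 after the 3rd (31 − 3).
Full months from August 2052 through February 2055 contribute their day counts.
Then 14 days into March 2055.
Total: 28 + 31 + 30 + 31 + 30 + 31 + 31 + 28 + 31 + 30 + 31 + 30 + 31 + 31 + 30 + 31 + 30 + 31 + 31 + 28 + 31 + 30 + 31 + 30 + 31 + 31 + 30 + 31 + 30 + 31 + 31 + 28 + 14 = 984.

984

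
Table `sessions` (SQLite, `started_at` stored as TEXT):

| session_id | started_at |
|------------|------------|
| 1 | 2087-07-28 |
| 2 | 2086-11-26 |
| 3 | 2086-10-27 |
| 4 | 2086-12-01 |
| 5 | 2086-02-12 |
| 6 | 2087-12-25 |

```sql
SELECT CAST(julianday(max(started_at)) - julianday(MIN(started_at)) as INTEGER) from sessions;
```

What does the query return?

681

MIN = 2086-02-12, MAX = 2087-12-25.
16 days remain in February 2086 after the 12th (28 − 12).
Full months from March 2086 through November 2087 contribute their day counts.
Then 25 days into December 2087.
Total: 16 + 31 + 30 + 31 + 30 + 31 + 31 + 30 + 31 + 30 + 31 + 31 + 28 + 31 + 30 + 31 + 30 + 31 + 31 + 30 + 31 + 30 + 25 = 681.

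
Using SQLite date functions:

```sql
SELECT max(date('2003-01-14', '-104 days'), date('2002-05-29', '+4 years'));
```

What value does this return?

2006-05-29

date('2003-01-14', '-104 days') → 2002-10-02.
date('2002-05-29', '+4 years') → 2006-05-29.
Later of the two is 2006-05-29.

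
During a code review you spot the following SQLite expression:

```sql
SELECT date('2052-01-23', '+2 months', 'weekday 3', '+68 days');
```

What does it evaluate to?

2052-06-03

Adding +2 months to 2052-01-23 gives 2052-03-23.
`weekday 3` advances to the next Wednesday; 2052-03-23 is a Saturday, so it moves forward to 2052-03-27.
Applying '+68 days' to 2052-03-27: counting 68 days forward gives 2052-06-03.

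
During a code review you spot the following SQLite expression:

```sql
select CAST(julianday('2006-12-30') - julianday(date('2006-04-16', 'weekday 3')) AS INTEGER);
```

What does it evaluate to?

255

`weekday 3` advances to the next Wednesday; 2006-04-16 is a Sunday, so it moves forward to 2006-04-19.
11 days remain in April 2006 after the 19th (30 − 19).
Full months from May 2006 through November 2006 contribute their day counts.
Then 30 days into December 2006.
Total: 11 + 31 + 30 + 31 + 31 + 30 + 31 + 30 + 30 = 255.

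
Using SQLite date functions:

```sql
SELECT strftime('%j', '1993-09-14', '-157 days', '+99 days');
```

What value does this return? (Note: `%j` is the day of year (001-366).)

First apply '-157 days', '+99 days': 1993-09-14 → 1993-07-18.
Day-of-year for 1993-07-18: days since 1993-01-01 inclusive = 199, zero-padded to 199.

199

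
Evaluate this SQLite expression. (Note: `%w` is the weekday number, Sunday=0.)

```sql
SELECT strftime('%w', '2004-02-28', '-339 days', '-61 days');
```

First apply '-339 days', '-61 days': 2004-02-28 → 2003-01-24.
2003-01-24 is a Friday; with Sunday=0 that is 5.

5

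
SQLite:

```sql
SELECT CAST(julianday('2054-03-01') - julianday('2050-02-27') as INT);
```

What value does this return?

1 day remains in February 2050 after the 27th (28 − 27).
Full months from March 2050 through February 2054 contribute their day counts.
Then 1 day into March 2054.
Total: 1 + 31 + 30 + 31 + 30 + 31 + 31 + 30 + 31 + 30 + 31 + 31 + 28 + 31 + 30 + 31 + 30 + 31 + 31 + 30 + 31 + 30 + 31 + 31 + 29 + 31 + 30 + 31 + 30 + 31 + 31 + 30 + 31 + 30 + 31 + 31 + 28 + 31 + 30 + 31 + 30 + 31 + 31 + 30 + 31 + 30 + 31 + 31 + 28 + 1 = 1463.

1463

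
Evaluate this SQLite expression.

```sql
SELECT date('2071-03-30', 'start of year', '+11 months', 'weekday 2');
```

`start of year` rewinds 2071-03-30 to 2071-01-01.
Adding +11 months to 2071-01-01 gives 2071-12-01.
`weekday 2` advances to the next Tuesday; 2071-12-01 is already a Tuesday, so it stays at 2071-12-01.

2071-12-01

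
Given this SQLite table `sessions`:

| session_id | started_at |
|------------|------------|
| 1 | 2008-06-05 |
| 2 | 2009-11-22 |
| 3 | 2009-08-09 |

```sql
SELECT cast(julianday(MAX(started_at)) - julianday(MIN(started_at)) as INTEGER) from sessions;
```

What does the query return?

MIN = 2008-06-05, MAX = 2009-11-22.
25 days remain in June 2008 after the 5th (30 − 5).
Full months from July 2008 through October 2009 contribute their day counts.
Then 22 days into November 2009.
Total: 25 + 31 + 31 + 30 + 31 + 30 + 31 + 31 + 28 + 31 + 30 + 31 + 30 + 31 + 31 + 30 + 31 + 22 = 535.

535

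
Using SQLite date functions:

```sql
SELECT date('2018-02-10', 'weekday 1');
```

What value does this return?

2018-02-12

`weekday 1` advances to the next Monday; 2018-02-10 is a Saturday, so it moves forward to 2018-02-12.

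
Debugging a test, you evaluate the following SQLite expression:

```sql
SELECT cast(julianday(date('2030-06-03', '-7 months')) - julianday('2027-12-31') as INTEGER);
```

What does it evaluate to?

673

Adding -7 months to 2030-06-03 gives 2029-11-03.
0 days remain in December 2027 after the 31st (31 − 31).
Full months from January 2028 through October 2029 contribute their day counts.
Then 3 days into November 2029.
Total: 0 + 31 + 29 + 31 + 30 + 31 + 30 + 31 + 31 + 30 + 31 + 30 + 31 + 31 + 28 + 31 + 30 + 31 + 30 + 31 + 31 + 30 + 31 + 3 = 673.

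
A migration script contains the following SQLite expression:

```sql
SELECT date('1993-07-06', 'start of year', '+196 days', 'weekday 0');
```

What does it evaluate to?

1993-07-18

`start of year` rewinds 1993-07-06 to 1993-01-01.
Applying '+196 days' to 1993-01-01: counting 196 days forward gives 1993-07-16.
`weekday 0` advances to the next Sunday; 1993-07-16 is a Friday, so it moves forward to 1993-07-18.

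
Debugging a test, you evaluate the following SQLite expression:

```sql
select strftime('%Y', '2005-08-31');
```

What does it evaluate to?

`%Y` extracts the 4-digit year: 2005.

2005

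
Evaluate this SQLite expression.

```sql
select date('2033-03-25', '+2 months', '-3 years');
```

2030-05-25

Adding +2 months to 2033-03-25 gives 2033-05-25.
Adding -3 years to 2033-05-25 gives 2030-05-25.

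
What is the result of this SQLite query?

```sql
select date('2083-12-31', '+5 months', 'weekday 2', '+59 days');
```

Adding +5 months to 2083-12-31 gives 2084-05-31.
`weekday 2` advances to the next Tuesday; 2084-05-31 is a Wednesday, so it moves forward to 2084-06-06.
Applying '+59 days' to 2084-06-06: counting 59 days forward gives 2084-08-04.

2084-08-04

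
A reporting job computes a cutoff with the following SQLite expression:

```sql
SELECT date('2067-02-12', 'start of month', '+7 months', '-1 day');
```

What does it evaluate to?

2067-08-31

`start of month` rewinds 2067-02-12 to 2067-02-01.
Adding +7 months to 2067-02-01 gives 2067-09-01.
Going back 1 day from 2067-09-01 reaches 2067-08-31 (last day of August, 31 days).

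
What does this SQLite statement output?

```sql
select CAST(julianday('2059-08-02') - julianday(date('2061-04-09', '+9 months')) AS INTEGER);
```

-891

Adding +9 months to 2061-04-09 gives 2062-01-09.
29 days remain in August 2059 after the 2nd (31 − 2).
Full months from September 2059 through December 2061 contribute their day counts.
Then 9 days into January 2062.
Total: 29 + 30 + 31 + 30 + 31 + 31 + 29 + 31 + 30 + 31 + 30 + 31 + 31 + 30 + 31 + 30 + 31 + 31 + 28 + 31 + 30 + 31 + 30 + 31 + 31 + 30 + 31 + 30 + 31 + 9 = 891.
The subtraction is earlier − later, so the result is −891 → -891.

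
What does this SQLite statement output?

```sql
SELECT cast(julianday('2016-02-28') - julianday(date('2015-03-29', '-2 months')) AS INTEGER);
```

395

Adding -2 months to 2015-03-29 gives 2015-01-29.
2 days remain in January 2015 after the 29th (31 − 29).
Full months from February 2015 through January 2016 contribute their day counts.
Then 28 days into February 2016.
Total: 2 + 28 + 31 + 30 + 31 + 30 + 31 + 31 + 30 + 31 + 30 + 31 + 31 + 28 = 395.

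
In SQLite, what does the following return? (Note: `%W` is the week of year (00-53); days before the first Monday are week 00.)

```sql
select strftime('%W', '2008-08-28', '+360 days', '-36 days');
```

28

First apply '+360 days', '-36 days': 2008-08-28 → 2009-07-18.
2009-07-18 is a Saturday. SQLite's %W counts Mondays since the year started; the result is 28.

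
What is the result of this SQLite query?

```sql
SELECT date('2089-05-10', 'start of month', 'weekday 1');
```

2089-05-02

`start of month` rewinds 2089-05-10 to 2089-05-01.
`weekday 1` advances to the next Monday; 2089-05-01 is a Sunday, so it moves forward to 2089-05-02.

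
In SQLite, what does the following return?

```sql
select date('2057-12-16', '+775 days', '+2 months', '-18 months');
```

2058-09-30

Applying '+775 days' to 2057-12-16: counting 775 days forward gives 2060-01-30.
Adding +2 months to 2060-01-30 gives 2060-03-30.
Adding -18 months to 2060-03-30 gives 2058-09-30.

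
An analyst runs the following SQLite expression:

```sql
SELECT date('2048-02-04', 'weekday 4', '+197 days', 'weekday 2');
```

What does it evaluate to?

2048-08-25

`weekday 4` advances to the next Thursday; 2048-02-04 is a Tuesday, so it moves forward to 2048-02-06.
Applying '+197 days' to 2048-02-06: counting 197 days forward gives 2048-08-21.
`weekday 2` advances to the next Tuesday; 2048-08-21 is a Friday, so it moves forward to 2048-08-25.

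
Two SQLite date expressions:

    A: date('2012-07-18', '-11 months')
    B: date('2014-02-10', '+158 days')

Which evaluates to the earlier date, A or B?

A = 2011-08-18.
B = 2014-07-18.
A is earlier.

A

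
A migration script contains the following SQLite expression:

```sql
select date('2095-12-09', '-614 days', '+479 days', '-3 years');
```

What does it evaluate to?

Applying '-614 days' to 2095-12-09: counting 614 days back gives 2094-04-04.
Applying '+479 days' to 2094-04-04: counting 479 days forward gives 2095-07-27.
Adding -3 years to 2095-07-27 gives 2092-07-27.

2092-07-27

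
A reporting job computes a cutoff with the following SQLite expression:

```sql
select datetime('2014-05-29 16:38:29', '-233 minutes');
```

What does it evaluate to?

2014-05-29 12:45:29

233 minutes = 3h 53m; -233 minutes from 2014-05-29 16:38:29 is 2014-05-29 12:45:29.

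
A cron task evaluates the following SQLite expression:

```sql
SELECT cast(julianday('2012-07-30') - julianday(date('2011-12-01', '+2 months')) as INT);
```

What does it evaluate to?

180

Adding +2 months to 2011-12-01 gives 2012-02-01.
28 days remain in February 2012 after the 1st (29 − 1).
March 2012: 31 days.
April 2012: 30 days.
May 2012: 31 days.
June 2012: 30 days.
Then 30 days into July 2012.
Total: 28 + 31 + 30 + 31 + 30 + 30 = 180.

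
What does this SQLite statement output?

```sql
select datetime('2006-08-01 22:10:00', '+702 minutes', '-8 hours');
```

702 minutes = 11h 42m; +702 minutes from 2006-08-01 22:10:00 is 2006-08-02 09:52:00 (crosses midnight).
-8 hours from 2006-08-02 09:52:00 is 2006-08-02 01:52:00.

2006-08-02 01:52:00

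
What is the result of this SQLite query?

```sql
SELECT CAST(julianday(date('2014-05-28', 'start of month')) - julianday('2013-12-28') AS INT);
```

124

`start of month` rewinds 2014-05-28 to 2014-05-01.
3 days remain in December 2013 after the 28th (31 − 28).
January 2014: 31 days.
February 2014: 28 days.
March 2014: 31 days.
April 2014: 30 days.
Then 1 day into May 2014.
Total: 3 + 31 + 28 + 31 + 30 + 1 = 124.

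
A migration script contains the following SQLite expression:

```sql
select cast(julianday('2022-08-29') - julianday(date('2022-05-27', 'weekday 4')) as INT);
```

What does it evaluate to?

`weekday 4` advances to the next Thursday; 2022-05-27 is a Friday, so it moves forward to 2022-06-02.
28 days remain in June 2022 after the 2nd (30 − 2).
July 2022: 31 days.
Then 29 days into August 2022.
Total: 28 + 31 + 29 = 88.

88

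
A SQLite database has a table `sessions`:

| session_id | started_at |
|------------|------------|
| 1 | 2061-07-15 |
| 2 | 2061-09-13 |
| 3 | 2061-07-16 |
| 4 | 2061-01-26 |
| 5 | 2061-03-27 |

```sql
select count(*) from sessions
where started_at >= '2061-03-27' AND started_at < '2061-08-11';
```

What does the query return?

3

Rows in [2061-03-27, 2061-08-11): 2061-07-15, 2061-07-16, 2061-03-27 → 3 rows.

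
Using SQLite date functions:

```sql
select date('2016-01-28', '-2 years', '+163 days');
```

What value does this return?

2014-07-10

Adding -2 years to 2016-01-28 gives 2014-01-28.
Applying '+163 days' to 2014-01-28: counting 163 days forward gives 2014-07-10.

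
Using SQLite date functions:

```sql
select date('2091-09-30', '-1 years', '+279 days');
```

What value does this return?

Adding -1 year to 2091-09-30 gives 2090-09-30.
Applying '+279 days' to 2090-09-30: counting 279 days forward gives 2091-07-06.

2091-07-06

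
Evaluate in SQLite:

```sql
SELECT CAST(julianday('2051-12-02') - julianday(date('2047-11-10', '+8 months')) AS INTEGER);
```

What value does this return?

1240

Adding +8 months to 2047-11-10 gives 2048-07-10.
21 days remain in July 2048 after the 10th (31 − 10).
Full months from August 2048 through November 2051 contribute their day counts.
Then 2 days into December 2051.
Total: 21 + 31 + 30 + 31 + 30 + 31 + 31 + 28 + 31 + 30 + 31 + 30 + 31 + 31 + 30 + 31 + 30 + 31 + 31 + 28 + 31 + 30 + 31 + 30 + 31 + 31 + 30 + 31 + 30 + 31 + 31 + 28 + 31 + 30 + 31 + 30 + 31 + 31 + 30 + 31 + 30 + 2 = 1240.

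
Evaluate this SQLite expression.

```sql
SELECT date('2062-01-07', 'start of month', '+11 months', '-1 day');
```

2062-11-30

`start of month` rewinds 2062-01-07 to 2062-01-01.
Adding +11 months to 2062-01-01 gives 2062-12-01.
Going back 1 day from 2062-12-01 reaches 2062-11-30 (last day of November, 30 days).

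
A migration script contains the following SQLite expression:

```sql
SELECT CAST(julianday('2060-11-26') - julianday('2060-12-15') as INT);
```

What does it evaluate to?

4 days remain in November 2060 after the 26th (30 − 26).
Then 15 days into December 2060.
Total: 4 + 15 = 19.
The subtraction is earlier − later, so the result is −19 → -19.

-19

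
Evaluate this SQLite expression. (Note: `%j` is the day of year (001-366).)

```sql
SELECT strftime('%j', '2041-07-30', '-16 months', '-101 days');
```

First apply '-16 months', '-101 days': 2041-07-30 → 2039-12-20.
Day-of-year for 2039-12-20: days since 2039-01-01 inclusive = 354, zero-padded to 354.

354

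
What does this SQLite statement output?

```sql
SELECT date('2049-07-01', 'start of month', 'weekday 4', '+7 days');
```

2049-07-08

`start of month` rewinds 2049-07-01 to 2049-07-01.
`weekday 4` advances to the next Thursday; 2049-07-01 is already a Thursday, so it stays at 2049-07-01.
Advancing 7 more days within July lands on 2049-07-08.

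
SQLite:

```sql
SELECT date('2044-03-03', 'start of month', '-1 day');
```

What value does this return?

`start of month` rewinds 2044-03-03 to 2044-03-01.
Going back 1 day from 2044-03-01 reaches 2044-02-29 (last day of February, 29 days).

2044-02-29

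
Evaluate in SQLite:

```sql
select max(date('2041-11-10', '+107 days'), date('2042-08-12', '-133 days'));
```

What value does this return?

date('2041-11-10', '+107 days') → 2042-02-25.
date('2042-08-12', '-133 days') → 2042-04-01.
Later of the two is 2042-04-01.

2042-04-01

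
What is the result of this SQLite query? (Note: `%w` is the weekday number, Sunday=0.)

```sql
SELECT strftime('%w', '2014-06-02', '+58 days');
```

3

First apply '+58 days': 2014-06-02 → 2014-07-30.
2014-07-30 is a Wednesday; with Sunday=0 that is 3.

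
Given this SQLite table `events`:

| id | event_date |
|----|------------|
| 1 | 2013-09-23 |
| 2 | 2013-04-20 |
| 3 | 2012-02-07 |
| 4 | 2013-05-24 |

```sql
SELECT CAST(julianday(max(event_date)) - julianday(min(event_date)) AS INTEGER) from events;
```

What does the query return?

MIN = 2012-02-07, MAX = 2013-09-23.
22 days remain in February 2012 after the 7th (29 − 7).
Full months from March 2012 through August 2013 contribute their day counts.
Then 23 days into September 2013.
Total: 22 + 31 + 30 + 31 + 30 + 31 + 31 + 30 + 31 + 30 + 31 + 31 + 28 + 31 + 30 + 31 + 30 + 31 + 31 + 23 = 594.

594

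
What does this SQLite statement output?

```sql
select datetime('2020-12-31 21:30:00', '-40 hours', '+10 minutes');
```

-40 hours from 2020-12-31 21:30:00 is 2020-12-30 05:30:00 (crosses midnight).
+10 minutes from 2020-12-30 05:30:00 is 2020-12-30 05:40:00.

2020-12-30 05:40:00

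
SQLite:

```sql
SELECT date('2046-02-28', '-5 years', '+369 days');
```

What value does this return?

2042-03-04

Adding -5 years to 2046-02-28 gives 2041-02-28.
Applying '+369 days' to 2041-02-28: counting 369 days forward gives 2042-03-04.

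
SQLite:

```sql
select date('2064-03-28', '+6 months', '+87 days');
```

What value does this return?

Adding +6 months to 2064-03-28 gives 2064-09-28.
Applying '+87 days' to 2064-09-28: counting 87 days forward gives 2064-12-24.

2064-12-24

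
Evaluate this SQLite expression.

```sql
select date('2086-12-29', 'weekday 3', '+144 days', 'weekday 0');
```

2087-05-25

`weekday 3` advances to the next Wednesday; 2086-12-29 is a Sunday, so it moves forward to 2087-01-01.
Applying '+144 days' to 2087-01-01: counting 144 days forward gives 2087-05-25.
`weekday 0` advances to the next Sunday; 2087-05-25 is already a Sunday, so it stays at 2087-05-25.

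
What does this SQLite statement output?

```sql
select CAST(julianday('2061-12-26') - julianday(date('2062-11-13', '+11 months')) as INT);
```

-656

Adding +11 months to 2062-11-13 gives 2063-10-13.
5 days remain in December 2061 after the 26th (31 − 26).
Full months from January 2062 through September 2063 contribute their day counts.
Then 13 days into October 2063.
Total: 5 + 31 + 28 + 31 + 30 + 31 + 30 + 31 + 31 + 30 + 31 + 30 + 31 + 31 + 28 + 31 + 30 + 31 + 30 + 31 + 31 + 30 + 13 = 656.
The subtraction is earlier − later, so the result is −656 → -656.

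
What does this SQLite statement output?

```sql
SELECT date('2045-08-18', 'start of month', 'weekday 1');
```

`start of month` rewinds 2045-08-18 to 2045-08-01.
`weekday 1` advances to the next Monday; 2045-08-01 is a Tuesday, so it moves forward to 2045-08-07.

2045-08-07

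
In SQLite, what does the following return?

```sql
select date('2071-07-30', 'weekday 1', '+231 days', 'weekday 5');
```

`weekday 1` advances to the next Monday; 2071-07-30 is a Thursday, so it moves forward to 2071-08-03.
Applying '+231 days' to 2071-08-03: counting 231 days forward gives 2072-03-21.
`weekday 5` advances to the next Friday; 2072-03-21 is a Monday, so it moves forward to 2072-03-25.

2072-03-25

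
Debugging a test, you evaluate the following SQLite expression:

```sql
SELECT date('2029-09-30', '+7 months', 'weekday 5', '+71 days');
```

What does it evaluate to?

2030-07-13

Adding +7 months to 2029-09-30 gives 2030-04-30.
`weekday 5` advances to the next Friday; 2030-04-30 is a Tuesday, so it moves forward to 2030-05-03.
Applying '+71 days' to 2030-05-03: counting 71 days forward gives 2030-07-13.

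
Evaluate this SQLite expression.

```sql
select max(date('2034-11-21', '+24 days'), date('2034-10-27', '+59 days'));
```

date('2034-11-21', '+24 days') → 2034-12-15.
date('2034-10-27', '+59 days') → 2034-12-25.
Later of the two is 2034-12-25.

2034-12-25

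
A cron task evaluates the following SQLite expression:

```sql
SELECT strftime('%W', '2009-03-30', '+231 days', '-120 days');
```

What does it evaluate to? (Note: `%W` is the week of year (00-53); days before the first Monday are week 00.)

First apply '+231 days', '-120 days': 2009-03-30 → 2009-07-19.
2009-07-19 is a Sunday. SQLite's %W counts Mondays since the year started; the result is 28.

28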